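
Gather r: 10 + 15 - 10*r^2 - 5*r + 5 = -10*r^2 - 5*r + 30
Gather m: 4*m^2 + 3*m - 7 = 4*m^2 + 3*m - 7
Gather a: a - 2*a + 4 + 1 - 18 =-a - 13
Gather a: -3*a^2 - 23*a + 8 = -3*a^2 - 23*a + 8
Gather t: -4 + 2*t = 2*t - 4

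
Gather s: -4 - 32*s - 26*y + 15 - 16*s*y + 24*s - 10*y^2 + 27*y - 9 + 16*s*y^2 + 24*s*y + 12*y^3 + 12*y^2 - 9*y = s*(16*y^2 + 8*y - 8) + 12*y^3 + 2*y^2 - 8*y + 2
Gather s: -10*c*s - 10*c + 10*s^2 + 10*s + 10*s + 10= -10*c + 10*s^2 + s*(20 - 10*c) + 10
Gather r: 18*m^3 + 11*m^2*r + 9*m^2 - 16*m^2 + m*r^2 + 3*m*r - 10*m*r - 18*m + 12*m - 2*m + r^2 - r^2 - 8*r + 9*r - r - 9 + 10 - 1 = 18*m^3 - 7*m^2 + m*r^2 - 8*m + r*(11*m^2 - 7*m)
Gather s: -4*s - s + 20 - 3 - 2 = 15 - 5*s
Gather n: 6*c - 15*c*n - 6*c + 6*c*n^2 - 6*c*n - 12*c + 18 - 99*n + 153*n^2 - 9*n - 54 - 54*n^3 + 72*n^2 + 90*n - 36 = -12*c - 54*n^3 + n^2*(6*c + 225) + n*(-21*c - 18) - 72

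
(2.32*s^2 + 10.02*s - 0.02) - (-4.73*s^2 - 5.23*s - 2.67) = 7.05*s^2 + 15.25*s + 2.65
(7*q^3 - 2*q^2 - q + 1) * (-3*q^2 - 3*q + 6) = -21*q^5 - 15*q^4 + 51*q^3 - 12*q^2 - 9*q + 6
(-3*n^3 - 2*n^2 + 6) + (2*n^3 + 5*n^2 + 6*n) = -n^3 + 3*n^2 + 6*n + 6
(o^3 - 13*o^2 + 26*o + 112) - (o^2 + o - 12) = o^3 - 14*o^2 + 25*o + 124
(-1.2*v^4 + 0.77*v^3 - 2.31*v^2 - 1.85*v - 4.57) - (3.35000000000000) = -1.2*v^4 + 0.77*v^3 - 2.31*v^2 - 1.85*v - 7.92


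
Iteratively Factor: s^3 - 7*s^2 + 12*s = (s - 4)*(s^2 - 3*s) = s*(s - 4)*(s - 3)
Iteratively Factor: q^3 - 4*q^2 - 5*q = (q - 5)*(q^2 + q) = q*(q - 5)*(q + 1)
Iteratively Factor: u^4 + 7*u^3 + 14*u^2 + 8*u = (u + 1)*(u^3 + 6*u^2 + 8*u) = (u + 1)*(u + 4)*(u^2 + 2*u) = (u + 1)*(u + 2)*(u + 4)*(u)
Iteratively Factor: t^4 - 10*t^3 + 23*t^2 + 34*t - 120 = (t - 4)*(t^3 - 6*t^2 - t + 30) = (t - 4)*(t + 2)*(t^2 - 8*t + 15) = (t - 5)*(t - 4)*(t + 2)*(t - 3)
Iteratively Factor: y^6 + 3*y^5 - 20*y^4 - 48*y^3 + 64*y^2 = (y - 4)*(y^5 + 7*y^4 + 8*y^3 - 16*y^2) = (y - 4)*(y + 4)*(y^4 + 3*y^3 - 4*y^2) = y*(y - 4)*(y + 4)*(y^3 + 3*y^2 - 4*y) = y*(y - 4)*(y + 4)^2*(y^2 - y) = y*(y - 4)*(y - 1)*(y + 4)^2*(y)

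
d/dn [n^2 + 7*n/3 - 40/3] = 2*n + 7/3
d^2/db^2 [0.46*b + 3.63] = 0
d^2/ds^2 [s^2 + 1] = 2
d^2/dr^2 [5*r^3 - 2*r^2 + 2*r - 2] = 30*r - 4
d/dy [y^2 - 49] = 2*y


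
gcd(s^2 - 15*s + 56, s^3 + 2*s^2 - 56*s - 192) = s - 8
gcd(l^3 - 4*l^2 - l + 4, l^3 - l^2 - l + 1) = l^2 - 1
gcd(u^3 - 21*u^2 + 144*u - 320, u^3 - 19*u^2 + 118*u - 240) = u^2 - 13*u + 40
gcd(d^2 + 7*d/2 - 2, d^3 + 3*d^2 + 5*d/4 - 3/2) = d - 1/2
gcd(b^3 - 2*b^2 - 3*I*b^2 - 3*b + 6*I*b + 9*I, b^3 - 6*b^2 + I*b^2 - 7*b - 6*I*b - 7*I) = b + 1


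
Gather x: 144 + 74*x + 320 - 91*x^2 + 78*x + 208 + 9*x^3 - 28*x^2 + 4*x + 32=9*x^3 - 119*x^2 + 156*x + 704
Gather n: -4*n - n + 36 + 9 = 45 - 5*n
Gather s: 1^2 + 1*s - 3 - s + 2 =0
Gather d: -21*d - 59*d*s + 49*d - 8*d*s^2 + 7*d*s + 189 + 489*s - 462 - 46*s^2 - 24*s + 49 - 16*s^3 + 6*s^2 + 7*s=d*(-8*s^2 - 52*s + 28) - 16*s^3 - 40*s^2 + 472*s - 224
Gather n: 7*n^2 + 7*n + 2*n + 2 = 7*n^2 + 9*n + 2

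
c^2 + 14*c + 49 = (c + 7)^2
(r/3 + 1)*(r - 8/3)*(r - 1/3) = r^3/3 - 73*r/27 + 8/9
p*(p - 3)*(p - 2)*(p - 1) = p^4 - 6*p^3 + 11*p^2 - 6*p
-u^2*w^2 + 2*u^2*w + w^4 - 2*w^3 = w*(-u + w)*(u + w)*(w - 2)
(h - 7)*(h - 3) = h^2 - 10*h + 21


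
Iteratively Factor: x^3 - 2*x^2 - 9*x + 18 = (x - 3)*(x^2 + x - 6) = (x - 3)*(x + 3)*(x - 2)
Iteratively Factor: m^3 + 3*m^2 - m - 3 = (m + 1)*(m^2 + 2*m - 3) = (m - 1)*(m + 1)*(m + 3)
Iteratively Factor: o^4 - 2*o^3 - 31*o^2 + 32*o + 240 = (o - 5)*(o^3 + 3*o^2 - 16*o - 48) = (o - 5)*(o - 4)*(o^2 + 7*o + 12) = (o - 5)*(o - 4)*(o + 3)*(o + 4)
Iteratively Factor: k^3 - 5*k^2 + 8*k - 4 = (k - 2)*(k^2 - 3*k + 2) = (k - 2)^2*(k - 1)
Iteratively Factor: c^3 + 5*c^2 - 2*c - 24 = (c + 4)*(c^2 + c - 6) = (c + 3)*(c + 4)*(c - 2)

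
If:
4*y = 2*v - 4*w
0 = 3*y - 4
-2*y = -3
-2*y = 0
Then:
No Solution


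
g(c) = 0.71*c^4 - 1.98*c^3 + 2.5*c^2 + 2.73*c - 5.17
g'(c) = 2.84*c^3 - 5.94*c^2 + 5.0*c + 2.73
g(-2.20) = 38.64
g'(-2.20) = -67.26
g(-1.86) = 19.64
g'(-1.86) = -45.40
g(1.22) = -0.14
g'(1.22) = 5.15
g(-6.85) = 2293.07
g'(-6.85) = -1223.07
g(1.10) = -0.74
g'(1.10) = 4.82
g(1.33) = 0.45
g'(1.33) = 5.55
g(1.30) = 0.28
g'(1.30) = 5.43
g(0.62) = -2.88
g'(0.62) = 4.22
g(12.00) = 11688.71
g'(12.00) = 4114.89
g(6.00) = 593.69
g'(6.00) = 432.33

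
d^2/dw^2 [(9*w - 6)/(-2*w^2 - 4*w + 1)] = 12*(-8*(w + 1)^2*(3*w - 2) + (9*w + 4)*(2*w^2 + 4*w - 1))/(2*w^2 + 4*w - 1)^3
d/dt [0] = 0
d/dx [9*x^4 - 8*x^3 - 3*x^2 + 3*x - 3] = 36*x^3 - 24*x^2 - 6*x + 3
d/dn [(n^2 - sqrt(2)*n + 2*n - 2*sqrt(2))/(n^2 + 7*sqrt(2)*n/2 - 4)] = (-4*n^2 + 9*sqrt(2)*n^2 - 16*n + 8*sqrt(2)*n + 8*sqrt(2) + 12)/(2*n^4 + 14*sqrt(2)*n^3 + 33*n^2 - 56*sqrt(2)*n + 32)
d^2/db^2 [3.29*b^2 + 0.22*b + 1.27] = 6.58000000000000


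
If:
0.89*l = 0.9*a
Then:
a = 0.988888888888889*l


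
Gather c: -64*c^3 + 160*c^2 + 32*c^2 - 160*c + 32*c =-64*c^3 + 192*c^2 - 128*c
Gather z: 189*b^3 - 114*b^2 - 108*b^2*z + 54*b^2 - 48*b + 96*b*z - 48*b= 189*b^3 - 60*b^2 - 96*b + z*(-108*b^2 + 96*b)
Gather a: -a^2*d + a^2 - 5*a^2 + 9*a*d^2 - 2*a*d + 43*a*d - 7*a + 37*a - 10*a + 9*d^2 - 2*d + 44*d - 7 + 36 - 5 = a^2*(-d - 4) + a*(9*d^2 + 41*d + 20) + 9*d^2 + 42*d + 24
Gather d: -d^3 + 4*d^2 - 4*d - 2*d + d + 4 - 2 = -d^3 + 4*d^2 - 5*d + 2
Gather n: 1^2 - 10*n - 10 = -10*n - 9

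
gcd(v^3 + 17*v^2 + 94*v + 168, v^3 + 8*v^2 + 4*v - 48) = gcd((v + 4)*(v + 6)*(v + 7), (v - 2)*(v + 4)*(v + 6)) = v^2 + 10*v + 24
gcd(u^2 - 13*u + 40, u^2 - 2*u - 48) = u - 8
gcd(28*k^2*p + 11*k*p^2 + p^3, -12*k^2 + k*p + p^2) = 4*k + p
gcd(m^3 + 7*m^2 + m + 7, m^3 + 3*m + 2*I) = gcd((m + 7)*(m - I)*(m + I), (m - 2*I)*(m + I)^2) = m + I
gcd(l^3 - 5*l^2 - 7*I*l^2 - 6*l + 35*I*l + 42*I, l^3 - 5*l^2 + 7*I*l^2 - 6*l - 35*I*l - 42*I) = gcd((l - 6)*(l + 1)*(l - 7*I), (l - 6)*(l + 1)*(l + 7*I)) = l^2 - 5*l - 6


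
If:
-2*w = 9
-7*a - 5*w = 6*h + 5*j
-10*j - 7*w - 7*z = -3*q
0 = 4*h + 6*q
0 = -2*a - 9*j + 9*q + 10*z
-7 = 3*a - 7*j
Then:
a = 1211/446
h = -1089/892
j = 965/446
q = 363/446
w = -9/2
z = 392/223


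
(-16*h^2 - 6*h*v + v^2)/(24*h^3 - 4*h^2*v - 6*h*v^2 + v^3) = (-8*h + v)/(12*h^2 - 8*h*v + v^2)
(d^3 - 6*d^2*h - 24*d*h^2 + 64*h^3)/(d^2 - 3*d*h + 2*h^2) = (d^2 - 4*d*h - 32*h^2)/(d - h)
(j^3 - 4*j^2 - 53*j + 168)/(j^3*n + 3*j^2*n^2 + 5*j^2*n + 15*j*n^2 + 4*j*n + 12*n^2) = (j^3 - 4*j^2 - 53*j + 168)/(n*(j^3 + 3*j^2*n + 5*j^2 + 15*j*n + 4*j + 12*n))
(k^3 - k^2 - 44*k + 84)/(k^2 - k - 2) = (k^2 + k - 42)/(k + 1)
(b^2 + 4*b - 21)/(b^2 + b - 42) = (b - 3)/(b - 6)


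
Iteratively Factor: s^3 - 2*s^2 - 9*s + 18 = (s - 3)*(s^2 + s - 6) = (s - 3)*(s + 3)*(s - 2)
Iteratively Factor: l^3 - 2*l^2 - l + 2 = (l - 1)*(l^2 - l - 2) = (l - 2)*(l - 1)*(l + 1)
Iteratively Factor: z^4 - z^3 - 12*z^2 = (z)*(z^3 - z^2 - 12*z) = z*(z - 4)*(z^2 + 3*z) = z*(z - 4)*(z + 3)*(z)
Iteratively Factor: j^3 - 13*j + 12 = (j - 1)*(j^2 + j - 12) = (j - 3)*(j - 1)*(j + 4)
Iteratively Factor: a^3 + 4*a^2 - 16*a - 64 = (a - 4)*(a^2 + 8*a + 16) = (a - 4)*(a + 4)*(a + 4)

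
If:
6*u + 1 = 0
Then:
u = -1/6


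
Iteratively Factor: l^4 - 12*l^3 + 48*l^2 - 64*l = (l - 4)*(l^3 - 8*l^2 + 16*l) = (l - 4)^2*(l^2 - 4*l) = l*(l - 4)^2*(l - 4)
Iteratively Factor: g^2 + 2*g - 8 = (g + 4)*(g - 2)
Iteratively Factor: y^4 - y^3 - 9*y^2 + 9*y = (y - 3)*(y^3 + 2*y^2 - 3*y) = (y - 3)*(y - 1)*(y^2 + 3*y) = y*(y - 3)*(y - 1)*(y + 3)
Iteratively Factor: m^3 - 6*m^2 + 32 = (m - 4)*(m^2 - 2*m - 8) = (m - 4)^2*(m + 2)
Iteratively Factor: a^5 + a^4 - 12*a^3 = (a + 4)*(a^4 - 3*a^3) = a*(a + 4)*(a^3 - 3*a^2) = a*(a - 3)*(a + 4)*(a^2) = a^2*(a - 3)*(a + 4)*(a)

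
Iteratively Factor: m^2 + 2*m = (m)*(m + 2)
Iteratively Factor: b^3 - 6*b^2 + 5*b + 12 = (b - 3)*(b^2 - 3*b - 4) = (b - 4)*(b - 3)*(b + 1)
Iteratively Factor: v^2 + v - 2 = (v + 2)*(v - 1)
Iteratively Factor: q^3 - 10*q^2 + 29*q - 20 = (q - 5)*(q^2 - 5*q + 4) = (q - 5)*(q - 1)*(q - 4)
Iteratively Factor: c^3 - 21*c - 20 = (c + 1)*(c^2 - c - 20) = (c + 1)*(c + 4)*(c - 5)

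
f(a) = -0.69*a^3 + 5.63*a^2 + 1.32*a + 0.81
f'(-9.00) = -267.69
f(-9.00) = 947.97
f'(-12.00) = -431.88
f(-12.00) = 1988.01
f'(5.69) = -1.63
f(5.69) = 63.49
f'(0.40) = 5.49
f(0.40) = 2.19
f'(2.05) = 15.70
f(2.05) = 21.23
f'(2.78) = 16.63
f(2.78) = 33.17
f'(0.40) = 5.49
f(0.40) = 2.19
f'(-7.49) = -199.14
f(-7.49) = 596.70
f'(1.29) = 12.40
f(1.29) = 10.40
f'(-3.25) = -57.14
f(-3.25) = 79.67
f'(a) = -2.07*a^2 + 11.26*a + 1.32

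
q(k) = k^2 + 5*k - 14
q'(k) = 2*k + 5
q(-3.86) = -18.40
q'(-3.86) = -2.72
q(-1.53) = -19.31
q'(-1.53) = 1.94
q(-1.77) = -19.72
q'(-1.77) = 1.46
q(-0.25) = -15.19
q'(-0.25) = 4.50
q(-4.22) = -17.29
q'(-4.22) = -3.44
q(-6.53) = -4.01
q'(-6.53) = -8.06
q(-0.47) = -16.13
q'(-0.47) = 4.06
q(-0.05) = -14.25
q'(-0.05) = 4.90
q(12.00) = 190.00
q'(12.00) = 29.00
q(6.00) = 52.00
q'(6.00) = 17.00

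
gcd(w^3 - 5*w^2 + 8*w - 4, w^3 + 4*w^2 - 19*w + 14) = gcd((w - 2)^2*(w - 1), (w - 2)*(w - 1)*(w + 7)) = w^2 - 3*w + 2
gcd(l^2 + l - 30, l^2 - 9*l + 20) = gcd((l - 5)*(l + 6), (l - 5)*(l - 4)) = l - 5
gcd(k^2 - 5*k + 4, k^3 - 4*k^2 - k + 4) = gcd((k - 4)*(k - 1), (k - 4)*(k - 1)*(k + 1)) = k^2 - 5*k + 4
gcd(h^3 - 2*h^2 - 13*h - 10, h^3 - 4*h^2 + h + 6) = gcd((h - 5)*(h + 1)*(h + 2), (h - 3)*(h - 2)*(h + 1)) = h + 1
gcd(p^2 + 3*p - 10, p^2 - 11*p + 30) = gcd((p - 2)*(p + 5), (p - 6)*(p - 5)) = 1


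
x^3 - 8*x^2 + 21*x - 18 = (x - 3)^2*(x - 2)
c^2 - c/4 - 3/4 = (c - 1)*(c + 3/4)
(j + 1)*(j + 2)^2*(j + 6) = j^4 + 11*j^3 + 38*j^2 + 52*j + 24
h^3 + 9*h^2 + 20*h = h*(h + 4)*(h + 5)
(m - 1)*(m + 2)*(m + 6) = m^3 + 7*m^2 + 4*m - 12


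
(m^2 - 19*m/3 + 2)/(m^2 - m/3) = (m - 6)/m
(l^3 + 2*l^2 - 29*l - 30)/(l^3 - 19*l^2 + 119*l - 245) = (l^2 + 7*l + 6)/(l^2 - 14*l + 49)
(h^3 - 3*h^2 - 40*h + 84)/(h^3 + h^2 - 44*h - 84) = (h - 2)/(h + 2)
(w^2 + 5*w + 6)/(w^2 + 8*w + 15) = (w + 2)/(w + 5)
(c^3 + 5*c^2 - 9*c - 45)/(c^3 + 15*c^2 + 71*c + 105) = (c - 3)/(c + 7)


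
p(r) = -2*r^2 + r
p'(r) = 1 - 4*r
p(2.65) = -11.40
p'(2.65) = -9.60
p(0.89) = -0.69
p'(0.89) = -2.56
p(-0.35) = -0.60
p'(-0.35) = 2.40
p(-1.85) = -8.70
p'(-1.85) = 8.40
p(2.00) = -6.00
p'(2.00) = -7.00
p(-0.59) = -1.29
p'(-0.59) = 3.36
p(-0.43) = -0.80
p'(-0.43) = 2.72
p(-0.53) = -1.09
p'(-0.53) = 3.12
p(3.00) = -15.00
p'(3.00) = -11.00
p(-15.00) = -465.00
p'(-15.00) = 61.00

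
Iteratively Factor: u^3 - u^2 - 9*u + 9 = (u - 1)*(u^2 - 9) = (u - 1)*(u + 3)*(u - 3)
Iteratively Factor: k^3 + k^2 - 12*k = (k + 4)*(k^2 - 3*k) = k*(k + 4)*(k - 3)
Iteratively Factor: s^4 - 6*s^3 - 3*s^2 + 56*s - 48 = (s - 1)*(s^3 - 5*s^2 - 8*s + 48) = (s - 4)*(s - 1)*(s^2 - s - 12) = (s - 4)*(s - 1)*(s + 3)*(s - 4)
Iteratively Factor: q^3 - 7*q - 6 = (q + 1)*(q^2 - q - 6) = (q - 3)*(q + 1)*(q + 2)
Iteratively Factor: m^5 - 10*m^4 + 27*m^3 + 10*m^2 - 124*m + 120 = (m - 2)*(m^4 - 8*m^3 + 11*m^2 + 32*m - 60) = (m - 3)*(m - 2)*(m^3 - 5*m^2 - 4*m + 20) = (m - 5)*(m - 3)*(m - 2)*(m^2 - 4) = (m - 5)*(m - 3)*(m - 2)*(m + 2)*(m - 2)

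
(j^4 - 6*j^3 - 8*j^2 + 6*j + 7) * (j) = j^5 - 6*j^4 - 8*j^3 + 6*j^2 + 7*j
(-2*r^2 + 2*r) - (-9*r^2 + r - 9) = 7*r^2 + r + 9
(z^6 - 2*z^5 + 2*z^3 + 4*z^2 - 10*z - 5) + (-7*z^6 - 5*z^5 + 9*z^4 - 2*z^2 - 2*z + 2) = -6*z^6 - 7*z^5 + 9*z^4 + 2*z^3 + 2*z^2 - 12*z - 3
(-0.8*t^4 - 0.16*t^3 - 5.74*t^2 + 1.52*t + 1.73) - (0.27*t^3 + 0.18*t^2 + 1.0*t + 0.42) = -0.8*t^4 - 0.43*t^3 - 5.92*t^2 + 0.52*t + 1.31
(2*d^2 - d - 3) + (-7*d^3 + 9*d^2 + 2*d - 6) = -7*d^3 + 11*d^2 + d - 9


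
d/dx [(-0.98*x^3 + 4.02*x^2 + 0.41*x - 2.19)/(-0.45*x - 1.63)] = (0.882*x^3 + 2.9832*x^2 - 13.1052*x - 1.6538)/(0.2025*x^2 + 1.467*x + 2.6569)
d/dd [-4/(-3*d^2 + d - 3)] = 4*(1 - 6*d)/(3*d^2 - d + 3)^2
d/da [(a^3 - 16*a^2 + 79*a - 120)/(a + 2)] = 2*(a^3 - 5*a^2 - 32*a + 139)/(a^2 + 4*a + 4)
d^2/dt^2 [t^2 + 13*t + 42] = 2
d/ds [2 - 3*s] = -3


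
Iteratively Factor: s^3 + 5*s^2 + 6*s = (s)*(s^2 + 5*s + 6) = s*(s + 2)*(s + 3)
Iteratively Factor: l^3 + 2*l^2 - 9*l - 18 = (l - 3)*(l^2 + 5*l + 6) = (l - 3)*(l + 3)*(l + 2)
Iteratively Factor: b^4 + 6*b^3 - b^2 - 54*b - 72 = (b + 4)*(b^3 + 2*b^2 - 9*b - 18) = (b + 2)*(b + 4)*(b^2 - 9) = (b + 2)*(b + 3)*(b + 4)*(b - 3)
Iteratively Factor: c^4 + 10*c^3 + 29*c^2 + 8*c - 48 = (c - 1)*(c^3 + 11*c^2 + 40*c + 48) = (c - 1)*(c + 3)*(c^2 + 8*c + 16) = (c - 1)*(c + 3)*(c + 4)*(c + 4)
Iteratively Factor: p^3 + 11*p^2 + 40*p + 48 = (p + 3)*(p^2 + 8*p + 16) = (p + 3)*(p + 4)*(p + 4)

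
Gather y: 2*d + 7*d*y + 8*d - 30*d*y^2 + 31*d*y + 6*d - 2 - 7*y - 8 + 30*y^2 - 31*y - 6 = 16*d + y^2*(30 - 30*d) + y*(38*d - 38) - 16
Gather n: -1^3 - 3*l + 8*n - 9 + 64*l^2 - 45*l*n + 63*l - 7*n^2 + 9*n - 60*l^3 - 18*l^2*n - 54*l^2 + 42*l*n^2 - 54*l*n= -60*l^3 + 10*l^2 + 60*l + n^2*(42*l - 7) + n*(-18*l^2 - 99*l + 17) - 10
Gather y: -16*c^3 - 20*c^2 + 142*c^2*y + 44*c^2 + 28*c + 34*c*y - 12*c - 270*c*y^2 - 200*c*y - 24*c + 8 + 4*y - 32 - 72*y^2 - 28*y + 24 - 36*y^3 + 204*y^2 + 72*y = -16*c^3 + 24*c^2 - 8*c - 36*y^3 + y^2*(132 - 270*c) + y*(142*c^2 - 166*c + 48)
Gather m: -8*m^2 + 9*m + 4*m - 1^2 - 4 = -8*m^2 + 13*m - 5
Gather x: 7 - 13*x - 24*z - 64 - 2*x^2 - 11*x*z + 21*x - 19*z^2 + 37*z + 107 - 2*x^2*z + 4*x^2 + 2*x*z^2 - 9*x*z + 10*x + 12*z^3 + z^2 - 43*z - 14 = x^2*(2 - 2*z) + x*(2*z^2 - 20*z + 18) + 12*z^3 - 18*z^2 - 30*z + 36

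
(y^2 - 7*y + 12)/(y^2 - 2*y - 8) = (y - 3)/(y + 2)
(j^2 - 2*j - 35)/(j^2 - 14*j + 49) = (j + 5)/(j - 7)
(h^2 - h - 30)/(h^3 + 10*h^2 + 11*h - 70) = (h - 6)/(h^2 + 5*h - 14)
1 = 1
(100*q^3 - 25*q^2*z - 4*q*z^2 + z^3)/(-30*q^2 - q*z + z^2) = (20*q^2 - 9*q*z + z^2)/(-6*q + z)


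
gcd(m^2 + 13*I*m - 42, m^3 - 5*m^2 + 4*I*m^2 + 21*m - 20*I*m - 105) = m + 7*I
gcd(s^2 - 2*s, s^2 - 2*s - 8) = 1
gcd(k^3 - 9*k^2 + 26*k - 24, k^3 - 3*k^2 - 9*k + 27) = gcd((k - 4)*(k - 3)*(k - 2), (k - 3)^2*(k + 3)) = k - 3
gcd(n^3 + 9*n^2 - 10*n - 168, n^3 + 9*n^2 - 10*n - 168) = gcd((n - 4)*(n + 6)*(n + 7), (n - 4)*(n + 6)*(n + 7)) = n^3 + 9*n^2 - 10*n - 168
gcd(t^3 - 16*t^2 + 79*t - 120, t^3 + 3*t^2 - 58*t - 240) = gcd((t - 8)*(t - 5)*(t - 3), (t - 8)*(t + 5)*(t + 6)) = t - 8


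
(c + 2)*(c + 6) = c^2 + 8*c + 12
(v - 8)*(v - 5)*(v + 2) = v^3 - 11*v^2 + 14*v + 80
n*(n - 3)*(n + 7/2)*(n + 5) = n^4 + 11*n^3/2 - 8*n^2 - 105*n/2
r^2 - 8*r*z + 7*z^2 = (r - 7*z)*(r - z)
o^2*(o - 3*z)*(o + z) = o^4 - 2*o^3*z - 3*o^2*z^2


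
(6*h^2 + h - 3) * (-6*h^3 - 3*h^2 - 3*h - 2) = -36*h^5 - 24*h^4 - 3*h^3 - 6*h^2 + 7*h + 6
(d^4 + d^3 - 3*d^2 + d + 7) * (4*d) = 4*d^5 + 4*d^4 - 12*d^3 + 4*d^2 + 28*d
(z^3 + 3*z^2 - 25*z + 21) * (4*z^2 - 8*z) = 4*z^5 + 4*z^4 - 124*z^3 + 284*z^2 - 168*z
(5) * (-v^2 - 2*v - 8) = -5*v^2 - 10*v - 40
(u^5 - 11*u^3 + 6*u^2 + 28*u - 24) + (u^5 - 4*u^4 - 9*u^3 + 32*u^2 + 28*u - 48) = 2*u^5 - 4*u^4 - 20*u^3 + 38*u^2 + 56*u - 72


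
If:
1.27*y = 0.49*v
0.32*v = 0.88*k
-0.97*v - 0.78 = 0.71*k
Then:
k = -0.23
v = -0.64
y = -0.25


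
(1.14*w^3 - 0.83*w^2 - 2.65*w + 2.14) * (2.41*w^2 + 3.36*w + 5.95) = 2.7474*w^5 + 1.8301*w^4 - 2.3923*w^3 - 8.6851*w^2 - 8.5771*w + 12.733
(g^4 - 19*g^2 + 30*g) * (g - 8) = g^5 - 8*g^4 - 19*g^3 + 182*g^2 - 240*g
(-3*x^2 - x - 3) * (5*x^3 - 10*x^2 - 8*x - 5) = -15*x^5 + 25*x^4 + 19*x^3 + 53*x^2 + 29*x + 15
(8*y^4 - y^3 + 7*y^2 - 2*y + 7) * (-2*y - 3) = -16*y^5 - 22*y^4 - 11*y^3 - 17*y^2 - 8*y - 21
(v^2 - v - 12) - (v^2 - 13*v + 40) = 12*v - 52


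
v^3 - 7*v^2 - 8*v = v*(v - 8)*(v + 1)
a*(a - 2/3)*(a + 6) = a^3 + 16*a^2/3 - 4*a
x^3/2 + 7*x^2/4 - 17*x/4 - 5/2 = (x/2 + 1/4)*(x - 2)*(x + 5)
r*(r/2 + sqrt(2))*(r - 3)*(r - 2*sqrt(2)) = r^4/2 - 3*r^3/2 - 4*r^2 + 12*r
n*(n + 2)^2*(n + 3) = n^4 + 7*n^3 + 16*n^2 + 12*n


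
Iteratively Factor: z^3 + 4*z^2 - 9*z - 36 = (z + 3)*(z^2 + z - 12) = (z + 3)*(z + 4)*(z - 3)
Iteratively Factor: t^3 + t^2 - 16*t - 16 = (t - 4)*(t^2 + 5*t + 4) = (t - 4)*(t + 4)*(t + 1)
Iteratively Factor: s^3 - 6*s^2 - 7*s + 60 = (s - 5)*(s^2 - s - 12) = (s - 5)*(s - 4)*(s + 3)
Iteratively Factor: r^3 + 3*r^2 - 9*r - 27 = (r - 3)*(r^2 + 6*r + 9) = (r - 3)*(r + 3)*(r + 3)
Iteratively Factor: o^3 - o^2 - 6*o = (o)*(o^2 - o - 6) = o*(o + 2)*(o - 3)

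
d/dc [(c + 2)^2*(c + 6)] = (c + 2)*(3*c + 14)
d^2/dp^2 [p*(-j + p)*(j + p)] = 6*p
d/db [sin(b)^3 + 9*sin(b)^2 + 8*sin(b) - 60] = (3*sin(b)^2 + 18*sin(b) + 8)*cos(b)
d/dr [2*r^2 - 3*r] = 4*r - 3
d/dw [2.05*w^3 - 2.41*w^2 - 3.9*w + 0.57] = 6.15*w^2 - 4.82*w - 3.9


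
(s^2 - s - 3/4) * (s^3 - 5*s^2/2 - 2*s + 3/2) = s^5 - 7*s^4/2 - s^3/4 + 43*s^2/8 - 9/8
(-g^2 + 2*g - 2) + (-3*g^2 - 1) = -4*g^2 + 2*g - 3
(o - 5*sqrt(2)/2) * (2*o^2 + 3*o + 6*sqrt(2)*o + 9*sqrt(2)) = 2*o^3 + sqrt(2)*o^2 + 3*o^2 - 30*o + 3*sqrt(2)*o/2 - 45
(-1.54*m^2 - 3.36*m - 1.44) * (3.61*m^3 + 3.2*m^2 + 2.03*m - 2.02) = -5.5594*m^5 - 17.0576*m^4 - 19.0766*m^3 - 8.318*m^2 + 3.864*m + 2.9088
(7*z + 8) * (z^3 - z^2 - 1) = 7*z^4 + z^3 - 8*z^2 - 7*z - 8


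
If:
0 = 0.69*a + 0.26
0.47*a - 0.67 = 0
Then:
No Solution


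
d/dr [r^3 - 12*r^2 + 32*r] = 3*r^2 - 24*r + 32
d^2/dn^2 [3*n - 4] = 0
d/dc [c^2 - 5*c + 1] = 2*c - 5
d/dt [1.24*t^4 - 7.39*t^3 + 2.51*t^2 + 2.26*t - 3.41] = 4.96*t^3 - 22.17*t^2 + 5.02*t + 2.26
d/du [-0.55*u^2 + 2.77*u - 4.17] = 2.77 - 1.1*u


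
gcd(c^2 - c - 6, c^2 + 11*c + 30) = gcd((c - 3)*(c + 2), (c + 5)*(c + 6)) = 1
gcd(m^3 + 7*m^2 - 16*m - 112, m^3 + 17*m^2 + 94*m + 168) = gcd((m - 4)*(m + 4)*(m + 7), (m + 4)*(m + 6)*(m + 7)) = m^2 + 11*m + 28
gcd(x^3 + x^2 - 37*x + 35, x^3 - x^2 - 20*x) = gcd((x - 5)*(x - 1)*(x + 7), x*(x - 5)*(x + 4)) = x - 5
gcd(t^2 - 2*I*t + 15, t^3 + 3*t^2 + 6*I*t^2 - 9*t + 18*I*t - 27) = t + 3*I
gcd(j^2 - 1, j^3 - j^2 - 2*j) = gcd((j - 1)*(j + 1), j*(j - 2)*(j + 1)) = j + 1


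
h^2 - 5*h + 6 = (h - 3)*(h - 2)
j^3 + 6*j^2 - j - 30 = (j - 2)*(j + 3)*(j + 5)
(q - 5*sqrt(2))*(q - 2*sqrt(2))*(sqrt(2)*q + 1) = sqrt(2)*q^3 - 13*q^2 + 13*sqrt(2)*q + 20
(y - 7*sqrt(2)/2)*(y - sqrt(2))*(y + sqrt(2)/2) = y^3 - 4*sqrt(2)*y^2 + 5*y/2 + 7*sqrt(2)/2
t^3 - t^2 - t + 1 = (t - 1)^2*(t + 1)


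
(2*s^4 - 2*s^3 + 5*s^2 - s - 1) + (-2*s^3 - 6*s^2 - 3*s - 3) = 2*s^4 - 4*s^3 - s^2 - 4*s - 4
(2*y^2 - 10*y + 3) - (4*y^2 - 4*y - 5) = -2*y^2 - 6*y + 8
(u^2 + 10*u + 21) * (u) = u^3 + 10*u^2 + 21*u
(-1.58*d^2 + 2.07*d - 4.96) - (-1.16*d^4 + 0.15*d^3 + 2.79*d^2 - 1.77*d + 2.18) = 1.16*d^4 - 0.15*d^3 - 4.37*d^2 + 3.84*d - 7.14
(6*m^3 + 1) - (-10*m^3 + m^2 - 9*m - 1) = 16*m^3 - m^2 + 9*m + 2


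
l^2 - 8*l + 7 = (l - 7)*(l - 1)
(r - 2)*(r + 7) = r^2 + 5*r - 14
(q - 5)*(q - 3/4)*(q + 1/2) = q^3 - 21*q^2/4 + 7*q/8 + 15/8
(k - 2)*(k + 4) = k^2 + 2*k - 8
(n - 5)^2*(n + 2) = n^3 - 8*n^2 + 5*n + 50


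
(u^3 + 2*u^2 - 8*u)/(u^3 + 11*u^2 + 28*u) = (u - 2)/(u + 7)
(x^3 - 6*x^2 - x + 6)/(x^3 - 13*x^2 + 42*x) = (x^2 - 1)/(x*(x - 7))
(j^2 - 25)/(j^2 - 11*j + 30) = (j + 5)/(j - 6)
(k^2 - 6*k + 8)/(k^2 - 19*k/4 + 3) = 4*(k - 2)/(4*k - 3)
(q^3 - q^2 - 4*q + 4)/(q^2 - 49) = (q^3 - q^2 - 4*q + 4)/(q^2 - 49)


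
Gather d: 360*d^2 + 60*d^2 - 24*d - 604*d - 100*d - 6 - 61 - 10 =420*d^2 - 728*d - 77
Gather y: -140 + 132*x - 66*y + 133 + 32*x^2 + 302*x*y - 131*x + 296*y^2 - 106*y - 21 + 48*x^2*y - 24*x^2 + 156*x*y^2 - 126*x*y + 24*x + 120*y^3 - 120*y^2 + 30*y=8*x^2 + 25*x + 120*y^3 + y^2*(156*x + 176) + y*(48*x^2 + 176*x - 142) - 28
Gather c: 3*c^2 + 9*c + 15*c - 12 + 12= 3*c^2 + 24*c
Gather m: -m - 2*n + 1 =-m - 2*n + 1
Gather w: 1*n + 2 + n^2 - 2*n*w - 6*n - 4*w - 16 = n^2 - 5*n + w*(-2*n - 4) - 14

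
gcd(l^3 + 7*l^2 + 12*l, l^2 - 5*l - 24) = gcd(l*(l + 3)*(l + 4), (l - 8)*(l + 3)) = l + 3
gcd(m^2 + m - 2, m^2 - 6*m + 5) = m - 1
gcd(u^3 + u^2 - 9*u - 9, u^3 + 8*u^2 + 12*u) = 1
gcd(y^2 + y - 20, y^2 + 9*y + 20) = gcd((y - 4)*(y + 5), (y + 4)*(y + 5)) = y + 5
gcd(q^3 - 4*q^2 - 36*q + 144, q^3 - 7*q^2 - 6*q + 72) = q^2 - 10*q + 24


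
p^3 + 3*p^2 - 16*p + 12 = (p - 2)*(p - 1)*(p + 6)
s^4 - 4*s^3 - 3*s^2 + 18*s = s*(s - 3)^2*(s + 2)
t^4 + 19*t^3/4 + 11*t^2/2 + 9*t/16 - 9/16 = (t - 1/4)*(t + 1/2)*(t + 3/2)*(t + 3)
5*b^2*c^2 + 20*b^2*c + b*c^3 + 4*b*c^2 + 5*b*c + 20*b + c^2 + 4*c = (5*b + c)*(c + 4)*(b*c + 1)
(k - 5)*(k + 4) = k^2 - k - 20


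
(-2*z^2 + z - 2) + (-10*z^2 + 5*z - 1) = -12*z^2 + 6*z - 3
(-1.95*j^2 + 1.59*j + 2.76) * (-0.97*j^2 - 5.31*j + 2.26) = 1.8915*j^4 + 8.8122*j^3 - 15.5271*j^2 - 11.0622*j + 6.2376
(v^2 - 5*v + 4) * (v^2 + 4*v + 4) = v^4 - v^3 - 12*v^2 - 4*v + 16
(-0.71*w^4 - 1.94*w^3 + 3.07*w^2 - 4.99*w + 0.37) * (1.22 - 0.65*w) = 0.4615*w^5 + 0.3948*w^4 - 4.3623*w^3 + 6.9889*w^2 - 6.3283*w + 0.4514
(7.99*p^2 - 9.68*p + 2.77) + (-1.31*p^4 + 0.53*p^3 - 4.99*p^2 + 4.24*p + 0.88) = -1.31*p^4 + 0.53*p^3 + 3.0*p^2 - 5.44*p + 3.65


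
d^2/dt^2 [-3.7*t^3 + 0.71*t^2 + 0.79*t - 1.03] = 1.42 - 22.2*t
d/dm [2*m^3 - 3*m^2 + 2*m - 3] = 6*m^2 - 6*m + 2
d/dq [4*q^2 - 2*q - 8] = 8*q - 2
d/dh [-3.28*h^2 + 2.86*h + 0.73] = 2.86 - 6.56*h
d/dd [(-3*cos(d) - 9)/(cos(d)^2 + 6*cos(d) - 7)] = 3*(sin(d)^2 - 6*cos(d) - 26)*sin(d)/(cos(d)^2 + 6*cos(d) - 7)^2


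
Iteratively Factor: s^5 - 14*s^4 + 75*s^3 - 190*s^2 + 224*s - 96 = (s - 4)*(s^4 - 10*s^3 + 35*s^2 - 50*s + 24) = (s - 4)^2*(s^3 - 6*s^2 + 11*s - 6) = (s - 4)^2*(s - 3)*(s^2 - 3*s + 2) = (s - 4)^2*(s - 3)*(s - 2)*(s - 1)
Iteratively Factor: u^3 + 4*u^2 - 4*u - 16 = (u - 2)*(u^2 + 6*u + 8) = (u - 2)*(u + 2)*(u + 4)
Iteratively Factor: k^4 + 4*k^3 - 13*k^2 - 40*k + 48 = (k + 4)*(k^3 - 13*k + 12) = (k - 1)*(k + 4)*(k^2 + k - 12) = (k - 3)*(k - 1)*(k + 4)*(k + 4)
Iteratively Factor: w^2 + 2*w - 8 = (w + 4)*(w - 2)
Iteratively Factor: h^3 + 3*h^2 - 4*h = (h)*(h^2 + 3*h - 4) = h*(h - 1)*(h + 4)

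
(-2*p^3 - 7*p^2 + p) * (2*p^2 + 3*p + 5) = -4*p^5 - 20*p^4 - 29*p^3 - 32*p^2 + 5*p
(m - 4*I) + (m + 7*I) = 2*m + 3*I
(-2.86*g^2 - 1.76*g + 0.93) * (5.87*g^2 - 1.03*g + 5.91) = -16.7882*g^4 - 7.3854*g^3 - 9.6307*g^2 - 11.3595*g + 5.4963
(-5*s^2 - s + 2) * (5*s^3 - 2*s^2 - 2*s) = -25*s^5 + 5*s^4 + 22*s^3 - 2*s^2 - 4*s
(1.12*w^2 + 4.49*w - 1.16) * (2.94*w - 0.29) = 3.2928*w^3 + 12.8758*w^2 - 4.7125*w + 0.3364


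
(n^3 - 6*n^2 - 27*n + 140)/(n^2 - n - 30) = (n^2 - 11*n + 28)/(n - 6)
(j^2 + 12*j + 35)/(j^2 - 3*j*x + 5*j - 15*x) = (-j - 7)/(-j + 3*x)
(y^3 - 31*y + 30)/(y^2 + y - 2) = (y^2 + y - 30)/(y + 2)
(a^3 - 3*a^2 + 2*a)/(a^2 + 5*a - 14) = a*(a - 1)/(a + 7)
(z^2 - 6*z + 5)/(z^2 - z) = (z - 5)/z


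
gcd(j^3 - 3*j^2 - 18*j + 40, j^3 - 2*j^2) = j - 2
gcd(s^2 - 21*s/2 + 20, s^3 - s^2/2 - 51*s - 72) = s - 8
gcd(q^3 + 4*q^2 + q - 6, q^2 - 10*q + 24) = 1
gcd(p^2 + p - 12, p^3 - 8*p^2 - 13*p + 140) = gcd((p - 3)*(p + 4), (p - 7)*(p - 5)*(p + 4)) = p + 4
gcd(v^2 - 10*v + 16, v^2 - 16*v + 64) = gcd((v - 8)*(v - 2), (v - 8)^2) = v - 8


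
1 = 1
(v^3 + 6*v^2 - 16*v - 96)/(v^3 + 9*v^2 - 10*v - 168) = (v + 4)/(v + 7)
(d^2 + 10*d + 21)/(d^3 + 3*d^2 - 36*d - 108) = (d + 7)/(d^2 - 36)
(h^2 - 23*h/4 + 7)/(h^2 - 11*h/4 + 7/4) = (h - 4)/(h - 1)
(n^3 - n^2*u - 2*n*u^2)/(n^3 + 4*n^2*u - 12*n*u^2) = (n + u)/(n + 6*u)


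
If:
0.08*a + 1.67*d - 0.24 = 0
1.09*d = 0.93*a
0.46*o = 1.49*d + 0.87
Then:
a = 0.16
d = 0.14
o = 2.33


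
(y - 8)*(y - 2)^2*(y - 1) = y^4 - 13*y^3 + 48*y^2 - 68*y + 32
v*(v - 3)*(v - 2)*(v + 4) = v^4 - v^3 - 14*v^2 + 24*v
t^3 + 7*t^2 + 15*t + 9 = (t + 1)*(t + 3)^2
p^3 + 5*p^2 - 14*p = p*(p - 2)*(p + 7)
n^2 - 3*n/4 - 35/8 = (n - 5/2)*(n + 7/4)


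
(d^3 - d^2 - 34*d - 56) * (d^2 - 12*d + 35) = d^5 - 13*d^4 + 13*d^3 + 317*d^2 - 518*d - 1960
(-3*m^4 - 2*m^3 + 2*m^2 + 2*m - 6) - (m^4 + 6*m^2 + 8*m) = -4*m^4 - 2*m^3 - 4*m^2 - 6*m - 6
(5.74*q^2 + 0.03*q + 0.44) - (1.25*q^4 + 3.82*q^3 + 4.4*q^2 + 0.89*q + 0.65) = -1.25*q^4 - 3.82*q^3 + 1.34*q^2 - 0.86*q - 0.21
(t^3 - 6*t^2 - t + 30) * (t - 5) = t^4 - 11*t^3 + 29*t^2 + 35*t - 150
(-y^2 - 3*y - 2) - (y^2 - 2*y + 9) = -2*y^2 - y - 11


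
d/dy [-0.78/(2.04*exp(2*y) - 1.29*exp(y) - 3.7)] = (3.1824*exp(y) - 1.0062)*exp(y)/(-2.04*exp(2*y) + 1.29*exp(y) + 3.7)^2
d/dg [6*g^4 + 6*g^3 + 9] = g^2*(24*g + 18)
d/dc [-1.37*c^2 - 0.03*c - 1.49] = -2.74*c - 0.03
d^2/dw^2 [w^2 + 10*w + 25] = 2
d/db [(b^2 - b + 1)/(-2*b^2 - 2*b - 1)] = (-4*b^2 + 2*b + 3)/(4*b^4 + 8*b^3 + 8*b^2 + 4*b + 1)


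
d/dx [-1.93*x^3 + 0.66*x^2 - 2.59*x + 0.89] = -5.79*x^2 + 1.32*x - 2.59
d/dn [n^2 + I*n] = 2*n + I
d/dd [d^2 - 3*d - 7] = 2*d - 3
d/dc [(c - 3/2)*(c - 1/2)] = 2*c - 2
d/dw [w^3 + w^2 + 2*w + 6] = 3*w^2 + 2*w + 2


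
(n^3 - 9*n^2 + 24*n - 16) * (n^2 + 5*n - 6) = n^5 - 4*n^4 - 27*n^3 + 158*n^2 - 224*n + 96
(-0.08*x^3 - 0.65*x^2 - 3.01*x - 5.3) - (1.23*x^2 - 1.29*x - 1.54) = -0.08*x^3 - 1.88*x^2 - 1.72*x - 3.76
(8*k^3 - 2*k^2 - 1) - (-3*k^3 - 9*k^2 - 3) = 11*k^3 + 7*k^2 + 2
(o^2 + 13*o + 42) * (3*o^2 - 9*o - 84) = 3*o^4 + 30*o^3 - 75*o^2 - 1470*o - 3528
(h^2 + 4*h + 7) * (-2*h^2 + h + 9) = -2*h^4 - 7*h^3 - h^2 + 43*h + 63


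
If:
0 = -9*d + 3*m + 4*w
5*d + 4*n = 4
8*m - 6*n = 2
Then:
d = 64*w/189 + 16/63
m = 16/21 - 20*w/63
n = 43/63 - 80*w/189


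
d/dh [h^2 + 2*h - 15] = 2*h + 2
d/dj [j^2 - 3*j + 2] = 2*j - 3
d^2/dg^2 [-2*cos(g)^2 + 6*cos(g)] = -6*cos(g) + 4*cos(2*g)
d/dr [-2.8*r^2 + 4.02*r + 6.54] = 4.02 - 5.6*r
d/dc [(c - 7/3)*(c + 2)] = 2*c - 1/3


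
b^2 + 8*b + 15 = (b + 3)*(b + 5)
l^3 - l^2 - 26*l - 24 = (l - 6)*(l + 1)*(l + 4)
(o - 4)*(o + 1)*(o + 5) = o^3 + 2*o^2 - 19*o - 20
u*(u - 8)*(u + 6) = u^3 - 2*u^2 - 48*u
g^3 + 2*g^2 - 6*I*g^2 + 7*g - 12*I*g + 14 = (g + 2)*(g - 7*I)*(g + I)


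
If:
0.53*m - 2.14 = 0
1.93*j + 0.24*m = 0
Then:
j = -0.50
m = 4.04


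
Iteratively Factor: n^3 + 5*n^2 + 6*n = (n)*(n^2 + 5*n + 6) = n*(n + 2)*(n + 3)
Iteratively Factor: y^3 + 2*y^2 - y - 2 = (y + 2)*(y^2 - 1) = (y + 1)*(y + 2)*(y - 1)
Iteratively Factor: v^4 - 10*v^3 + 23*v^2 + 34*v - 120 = (v - 5)*(v^3 - 5*v^2 - 2*v + 24) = (v - 5)*(v - 4)*(v^2 - v - 6) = (v - 5)*(v - 4)*(v + 2)*(v - 3)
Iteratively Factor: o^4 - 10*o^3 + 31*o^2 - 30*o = (o - 3)*(o^3 - 7*o^2 + 10*o) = (o - 3)*(o - 2)*(o^2 - 5*o) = (o - 5)*(o - 3)*(o - 2)*(o)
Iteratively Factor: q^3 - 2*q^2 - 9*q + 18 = (q - 2)*(q^2 - 9) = (q - 2)*(q + 3)*(q - 3)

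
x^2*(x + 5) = x^3 + 5*x^2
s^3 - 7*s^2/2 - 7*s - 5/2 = (s - 5)*(s + 1/2)*(s + 1)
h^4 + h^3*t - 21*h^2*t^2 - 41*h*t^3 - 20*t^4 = (h - 5*t)*(h + t)^2*(h + 4*t)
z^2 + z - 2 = (z - 1)*(z + 2)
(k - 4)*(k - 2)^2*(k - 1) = k^4 - 9*k^3 + 28*k^2 - 36*k + 16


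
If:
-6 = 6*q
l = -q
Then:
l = 1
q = -1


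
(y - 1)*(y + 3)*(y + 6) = y^3 + 8*y^2 + 9*y - 18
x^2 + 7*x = x*(x + 7)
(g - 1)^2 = g^2 - 2*g + 1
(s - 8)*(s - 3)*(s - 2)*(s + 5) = s^4 - 8*s^3 - 19*s^2 + 182*s - 240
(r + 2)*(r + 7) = r^2 + 9*r + 14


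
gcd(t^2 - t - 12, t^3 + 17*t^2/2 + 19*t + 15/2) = t + 3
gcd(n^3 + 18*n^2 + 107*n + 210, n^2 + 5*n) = n + 5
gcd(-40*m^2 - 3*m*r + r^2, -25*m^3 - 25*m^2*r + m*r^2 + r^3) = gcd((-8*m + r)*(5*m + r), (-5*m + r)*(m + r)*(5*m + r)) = 5*m + r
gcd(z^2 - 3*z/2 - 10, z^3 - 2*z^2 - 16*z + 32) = z - 4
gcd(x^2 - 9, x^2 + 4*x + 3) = x + 3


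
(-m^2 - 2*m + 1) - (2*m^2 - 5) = -3*m^2 - 2*m + 6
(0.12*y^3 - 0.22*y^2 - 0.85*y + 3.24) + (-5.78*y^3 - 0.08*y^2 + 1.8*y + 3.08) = -5.66*y^3 - 0.3*y^2 + 0.95*y + 6.32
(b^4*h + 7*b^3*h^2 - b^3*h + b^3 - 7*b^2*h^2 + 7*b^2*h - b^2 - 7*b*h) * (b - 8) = b^5*h + 7*b^4*h^2 - 9*b^4*h + b^4 - 63*b^3*h^2 + 15*b^3*h - 9*b^3 + 56*b^2*h^2 - 63*b^2*h + 8*b^2 + 56*b*h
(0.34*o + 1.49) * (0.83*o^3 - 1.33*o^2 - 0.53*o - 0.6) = 0.2822*o^4 + 0.7845*o^3 - 2.1619*o^2 - 0.9937*o - 0.894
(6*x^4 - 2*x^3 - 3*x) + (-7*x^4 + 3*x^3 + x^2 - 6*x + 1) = -x^4 + x^3 + x^2 - 9*x + 1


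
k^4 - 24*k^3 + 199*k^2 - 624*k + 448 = (k - 8)^2*(k - 7)*(k - 1)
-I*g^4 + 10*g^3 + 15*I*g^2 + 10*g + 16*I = (g - I)*(g + 2*I)*(g + 8*I)*(-I*g + 1)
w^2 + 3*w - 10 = (w - 2)*(w + 5)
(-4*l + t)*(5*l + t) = -20*l^2 + l*t + t^2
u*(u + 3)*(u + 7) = u^3 + 10*u^2 + 21*u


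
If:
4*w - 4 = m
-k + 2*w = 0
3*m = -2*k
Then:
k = 3/2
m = -1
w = 3/4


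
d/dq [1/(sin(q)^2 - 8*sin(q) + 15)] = 2*(4 - sin(q))*cos(q)/(sin(q)^2 - 8*sin(q) + 15)^2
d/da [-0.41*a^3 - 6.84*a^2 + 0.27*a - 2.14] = -1.23*a^2 - 13.68*a + 0.27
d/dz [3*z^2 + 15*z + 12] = 6*z + 15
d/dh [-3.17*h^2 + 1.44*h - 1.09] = 1.44 - 6.34*h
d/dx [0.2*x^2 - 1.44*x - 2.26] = 0.4*x - 1.44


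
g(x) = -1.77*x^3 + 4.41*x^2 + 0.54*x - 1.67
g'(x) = -5.31*x^2 + 8.82*x + 0.54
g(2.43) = 0.29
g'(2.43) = -9.38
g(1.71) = 3.30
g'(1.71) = 0.10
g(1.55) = 3.17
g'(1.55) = 1.45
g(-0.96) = 3.44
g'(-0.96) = -12.82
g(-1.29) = 8.77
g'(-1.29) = -19.67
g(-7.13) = 860.24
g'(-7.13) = -332.29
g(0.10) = -1.57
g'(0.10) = 1.37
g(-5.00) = 327.13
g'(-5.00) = -176.31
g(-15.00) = 6956.23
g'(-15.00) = -1326.51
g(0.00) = -1.67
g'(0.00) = 0.54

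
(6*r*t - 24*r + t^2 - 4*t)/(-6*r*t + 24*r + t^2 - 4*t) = (-6*r - t)/(6*r - t)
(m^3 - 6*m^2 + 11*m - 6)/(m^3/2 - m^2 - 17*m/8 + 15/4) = 8*(m^3 - 6*m^2 + 11*m - 6)/(4*m^3 - 8*m^2 - 17*m + 30)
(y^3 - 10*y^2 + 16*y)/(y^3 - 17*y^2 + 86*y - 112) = y/(y - 7)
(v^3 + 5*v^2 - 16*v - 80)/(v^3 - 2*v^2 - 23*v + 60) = (v + 4)/(v - 3)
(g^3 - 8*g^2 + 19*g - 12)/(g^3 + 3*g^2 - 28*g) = (g^2 - 4*g + 3)/(g*(g + 7))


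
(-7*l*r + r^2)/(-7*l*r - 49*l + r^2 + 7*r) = r/(r + 7)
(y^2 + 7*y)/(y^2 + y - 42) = y/(y - 6)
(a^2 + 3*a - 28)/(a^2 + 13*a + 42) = (a - 4)/(a + 6)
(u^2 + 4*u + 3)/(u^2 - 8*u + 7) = (u^2 + 4*u + 3)/(u^2 - 8*u + 7)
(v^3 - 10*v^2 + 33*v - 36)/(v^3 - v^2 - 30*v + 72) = (v - 3)/(v + 6)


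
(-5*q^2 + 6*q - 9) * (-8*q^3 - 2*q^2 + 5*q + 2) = 40*q^5 - 38*q^4 + 35*q^3 + 38*q^2 - 33*q - 18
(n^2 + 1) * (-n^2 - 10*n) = -n^4 - 10*n^3 - n^2 - 10*n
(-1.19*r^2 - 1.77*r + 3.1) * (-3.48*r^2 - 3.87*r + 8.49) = 4.1412*r^4 + 10.7649*r^3 - 14.0412*r^2 - 27.0243*r + 26.319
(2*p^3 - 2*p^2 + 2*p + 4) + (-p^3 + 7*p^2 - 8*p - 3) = p^3 + 5*p^2 - 6*p + 1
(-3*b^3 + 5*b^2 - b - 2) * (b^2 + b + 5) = -3*b^5 + 2*b^4 - 11*b^3 + 22*b^2 - 7*b - 10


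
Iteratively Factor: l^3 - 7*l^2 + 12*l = (l - 3)*(l^2 - 4*l) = (l - 4)*(l - 3)*(l)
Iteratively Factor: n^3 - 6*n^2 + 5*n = (n - 5)*(n^2 - n) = n*(n - 5)*(n - 1)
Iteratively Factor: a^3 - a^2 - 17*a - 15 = (a + 1)*(a^2 - 2*a - 15) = (a - 5)*(a + 1)*(a + 3)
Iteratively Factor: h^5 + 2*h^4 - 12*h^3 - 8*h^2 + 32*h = (h)*(h^4 + 2*h^3 - 12*h^2 - 8*h + 32) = h*(h + 4)*(h^3 - 2*h^2 - 4*h + 8) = h*(h + 2)*(h + 4)*(h^2 - 4*h + 4) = h*(h - 2)*(h + 2)*(h + 4)*(h - 2)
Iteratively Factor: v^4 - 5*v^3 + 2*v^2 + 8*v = (v - 2)*(v^3 - 3*v^2 - 4*v) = v*(v - 2)*(v^2 - 3*v - 4) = v*(v - 4)*(v - 2)*(v + 1)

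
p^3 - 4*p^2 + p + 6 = (p - 3)*(p - 2)*(p + 1)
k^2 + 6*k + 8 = (k + 2)*(k + 4)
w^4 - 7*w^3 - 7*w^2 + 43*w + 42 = (w - 7)*(w - 3)*(w + 1)*(w + 2)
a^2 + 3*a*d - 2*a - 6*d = (a - 2)*(a + 3*d)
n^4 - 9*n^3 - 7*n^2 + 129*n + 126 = (n - 7)*(n - 6)*(n + 1)*(n + 3)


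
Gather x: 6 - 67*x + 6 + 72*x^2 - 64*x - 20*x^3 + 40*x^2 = -20*x^3 + 112*x^2 - 131*x + 12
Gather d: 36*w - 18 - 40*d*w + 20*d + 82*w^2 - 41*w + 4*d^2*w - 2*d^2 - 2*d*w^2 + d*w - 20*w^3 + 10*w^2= d^2*(4*w - 2) + d*(-2*w^2 - 39*w + 20) - 20*w^3 + 92*w^2 - 5*w - 18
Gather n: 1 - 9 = -8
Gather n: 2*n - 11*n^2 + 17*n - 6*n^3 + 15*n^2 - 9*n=-6*n^3 + 4*n^2 + 10*n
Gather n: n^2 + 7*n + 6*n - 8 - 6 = n^2 + 13*n - 14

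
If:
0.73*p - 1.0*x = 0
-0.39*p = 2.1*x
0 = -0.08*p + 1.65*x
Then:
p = 0.00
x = 0.00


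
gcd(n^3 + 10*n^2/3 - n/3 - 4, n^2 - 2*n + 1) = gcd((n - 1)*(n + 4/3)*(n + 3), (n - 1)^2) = n - 1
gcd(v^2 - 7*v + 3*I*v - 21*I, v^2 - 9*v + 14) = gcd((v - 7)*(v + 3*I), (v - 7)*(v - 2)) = v - 7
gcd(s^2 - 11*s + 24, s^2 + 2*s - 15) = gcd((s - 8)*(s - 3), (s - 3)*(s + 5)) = s - 3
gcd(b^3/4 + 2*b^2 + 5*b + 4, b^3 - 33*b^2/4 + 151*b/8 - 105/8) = 1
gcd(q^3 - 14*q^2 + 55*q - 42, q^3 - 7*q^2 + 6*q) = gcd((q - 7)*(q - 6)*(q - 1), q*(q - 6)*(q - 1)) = q^2 - 7*q + 6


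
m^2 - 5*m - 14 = (m - 7)*(m + 2)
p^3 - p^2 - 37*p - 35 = (p - 7)*(p + 1)*(p + 5)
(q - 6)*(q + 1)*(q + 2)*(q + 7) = q^4 + 4*q^3 - 37*q^2 - 124*q - 84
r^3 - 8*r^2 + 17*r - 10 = (r - 5)*(r - 2)*(r - 1)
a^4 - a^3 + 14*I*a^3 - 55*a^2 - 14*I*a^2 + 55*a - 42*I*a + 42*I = (a + 6*I)*(a + 7*I)*(-I*a + 1)*(I*a - I)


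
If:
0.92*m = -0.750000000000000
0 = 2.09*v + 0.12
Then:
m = -0.82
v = -0.06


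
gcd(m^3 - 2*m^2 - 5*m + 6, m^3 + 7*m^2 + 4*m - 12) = m^2 + m - 2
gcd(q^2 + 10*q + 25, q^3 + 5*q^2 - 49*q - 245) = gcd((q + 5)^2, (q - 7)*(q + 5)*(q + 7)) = q + 5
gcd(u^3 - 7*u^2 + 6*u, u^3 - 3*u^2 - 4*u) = u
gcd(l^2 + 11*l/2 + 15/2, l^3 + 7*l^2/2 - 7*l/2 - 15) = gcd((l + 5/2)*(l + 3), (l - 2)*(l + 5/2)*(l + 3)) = l^2 + 11*l/2 + 15/2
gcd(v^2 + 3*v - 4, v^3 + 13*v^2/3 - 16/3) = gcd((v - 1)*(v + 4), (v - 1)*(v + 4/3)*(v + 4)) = v^2 + 3*v - 4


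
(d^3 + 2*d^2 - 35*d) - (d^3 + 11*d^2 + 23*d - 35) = -9*d^2 - 58*d + 35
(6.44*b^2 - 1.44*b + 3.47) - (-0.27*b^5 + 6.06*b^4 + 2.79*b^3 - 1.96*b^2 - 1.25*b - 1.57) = 0.27*b^5 - 6.06*b^4 - 2.79*b^3 + 8.4*b^2 - 0.19*b + 5.04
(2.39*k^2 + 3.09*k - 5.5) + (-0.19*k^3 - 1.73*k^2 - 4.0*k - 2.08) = -0.19*k^3 + 0.66*k^2 - 0.91*k - 7.58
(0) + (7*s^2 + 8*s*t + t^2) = 7*s^2 + 8*s*t + t^2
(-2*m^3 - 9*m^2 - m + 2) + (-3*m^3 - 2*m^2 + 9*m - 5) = -5*m^3 - 11*m^2 + 8*m - 3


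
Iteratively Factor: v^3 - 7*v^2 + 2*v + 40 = (v - 5)*(v^2 - 2*v - 8) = (v - 5)*(v + 2)*(v - 4)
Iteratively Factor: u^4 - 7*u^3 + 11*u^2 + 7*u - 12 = (u - 4)*(u^3 - 3*u^2 - u + 3) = (u - 4)*(u + 1)*(u^2 - 4*u + 3) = (u - 4)*(u - 1)*(u + 1)*(u - 3)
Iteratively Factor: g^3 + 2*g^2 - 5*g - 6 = (g - 2)*(g^2 + 4*g + 3) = (g - 2)*(g + 1)*(g + 3)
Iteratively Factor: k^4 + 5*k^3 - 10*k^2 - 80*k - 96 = (k + 3)*(k^3 + 2*k^2 - 16*k - 32) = (k + 3)*(k + 4)*(k^2 - 2*k - 8) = (k + 2)*(k + 3)*(k + 4)*(k - 4)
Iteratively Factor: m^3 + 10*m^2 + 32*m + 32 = (m + 2)*(m^2 + 8*m + 16) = (m + 2)*(m + 4)*(m + 4)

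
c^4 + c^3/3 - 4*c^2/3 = c^2*(c - 1)*(c + 4/3)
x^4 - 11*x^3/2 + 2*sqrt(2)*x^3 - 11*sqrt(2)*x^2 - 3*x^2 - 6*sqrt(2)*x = x*(x - 6)*(x + 1/2)*(x + 2*sqrt(2))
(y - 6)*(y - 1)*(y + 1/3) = y^3 - 20*y^2/3 + 11*y/3 + 2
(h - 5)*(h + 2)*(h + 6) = h^3 + 3*h^2 - 28*h - 60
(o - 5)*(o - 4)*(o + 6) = o^3 - 3*o^2 - 34*o + 120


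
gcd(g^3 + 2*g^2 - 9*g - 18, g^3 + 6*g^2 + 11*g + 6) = g^2 + 5*g + 6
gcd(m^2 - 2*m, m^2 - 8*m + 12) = m - 2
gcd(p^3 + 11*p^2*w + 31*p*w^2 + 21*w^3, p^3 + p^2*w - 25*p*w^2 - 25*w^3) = p + w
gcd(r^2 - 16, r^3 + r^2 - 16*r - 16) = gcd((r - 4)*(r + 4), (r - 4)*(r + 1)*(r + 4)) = r^2 - 16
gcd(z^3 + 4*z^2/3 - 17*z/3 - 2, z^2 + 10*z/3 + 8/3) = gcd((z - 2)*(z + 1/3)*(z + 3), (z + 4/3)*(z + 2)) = 1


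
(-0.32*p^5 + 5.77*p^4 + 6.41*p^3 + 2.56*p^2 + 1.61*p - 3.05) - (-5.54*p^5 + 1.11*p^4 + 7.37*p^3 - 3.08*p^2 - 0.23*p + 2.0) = 5.22*p^5 + 4.66*p^4 - 0.96*p^3 + 5.64*p^2 + 1.84*p - 5.05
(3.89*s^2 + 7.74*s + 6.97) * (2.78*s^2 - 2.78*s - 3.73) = 10.8142*s^4 + 10.703*s^3 - 16.6503*s^2 - 48.2468*s - 25.9981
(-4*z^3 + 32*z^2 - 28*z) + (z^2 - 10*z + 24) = -4*z^3 + 33*z^2 - 38*z + 24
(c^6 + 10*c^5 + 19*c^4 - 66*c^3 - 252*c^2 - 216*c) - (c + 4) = c^6 + 10*c^5 + 19*c^4 - 66*c^3 - 252*c^2 - 217*c - 4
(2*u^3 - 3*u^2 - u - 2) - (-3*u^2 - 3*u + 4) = 2*u^3 + 2*u - 6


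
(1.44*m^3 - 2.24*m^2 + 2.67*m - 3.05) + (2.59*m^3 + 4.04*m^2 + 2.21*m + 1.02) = 4.03*m^3 + 1.8*m^2 + 4.88*m - 2.03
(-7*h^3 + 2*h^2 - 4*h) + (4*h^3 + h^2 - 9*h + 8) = -3*h^3 + 3*h^2 - 13*h + 8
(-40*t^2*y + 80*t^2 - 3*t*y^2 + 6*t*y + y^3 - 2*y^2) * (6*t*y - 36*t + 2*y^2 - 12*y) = -240*t^3*y^2 + 1920*t^3*y - 2880*t^3 - 98*t^2*y^3 + 784*t^2*y^2 - 1176*t^2*y + 2*y^5 - 16*y^4 + 24*y^3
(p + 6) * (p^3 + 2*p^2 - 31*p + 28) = p^4 + 8*p^3 - 19*p^2 - 158*p + 168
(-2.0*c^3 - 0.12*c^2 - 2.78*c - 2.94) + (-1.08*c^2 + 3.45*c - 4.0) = -2.0*c^3 - 1.2*c^2 + 0.67*c - 6.94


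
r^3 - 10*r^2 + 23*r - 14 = (r - 7)*(r - 2)*(r - 1)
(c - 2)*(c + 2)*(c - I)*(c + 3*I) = c^4 + 2*I*c^3 - c^2 - 8*I*c - 12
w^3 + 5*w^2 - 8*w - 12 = (w - 2)*(w + 1)*(w + 6)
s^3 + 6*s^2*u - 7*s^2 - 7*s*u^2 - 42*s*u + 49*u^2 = (s - 7)*(s - u)*(s + 7*u)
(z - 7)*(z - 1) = z^2 - 8*z + 7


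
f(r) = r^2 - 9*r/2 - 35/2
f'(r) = 2*r - 9/2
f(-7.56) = 73.67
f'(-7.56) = -19.62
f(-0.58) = -14.55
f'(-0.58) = -5.66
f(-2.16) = -3.11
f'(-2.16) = -8.82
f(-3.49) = 10.39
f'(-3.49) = -11.48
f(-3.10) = 6.06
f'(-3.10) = -10.70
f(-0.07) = -17.18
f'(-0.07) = -4.64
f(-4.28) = 20.08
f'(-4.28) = -13.06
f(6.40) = -5.34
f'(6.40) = 8.30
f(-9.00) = 104.00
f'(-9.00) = -22.50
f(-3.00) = 5.00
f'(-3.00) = -10.50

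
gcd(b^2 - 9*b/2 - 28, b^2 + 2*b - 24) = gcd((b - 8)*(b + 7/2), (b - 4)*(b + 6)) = 1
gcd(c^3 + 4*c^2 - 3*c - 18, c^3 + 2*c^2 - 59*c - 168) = c + 3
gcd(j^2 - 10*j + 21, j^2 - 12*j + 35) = j - 7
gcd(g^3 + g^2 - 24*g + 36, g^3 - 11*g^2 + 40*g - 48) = g - 3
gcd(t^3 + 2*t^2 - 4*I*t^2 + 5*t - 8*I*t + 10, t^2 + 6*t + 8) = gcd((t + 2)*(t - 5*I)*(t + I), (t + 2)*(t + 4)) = t + 2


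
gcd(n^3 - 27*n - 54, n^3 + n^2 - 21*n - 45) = n^2 + 6*n + 9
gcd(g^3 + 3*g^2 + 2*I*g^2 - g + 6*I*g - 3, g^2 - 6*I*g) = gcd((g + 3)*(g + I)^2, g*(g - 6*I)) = 1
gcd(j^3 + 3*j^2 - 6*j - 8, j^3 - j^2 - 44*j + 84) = j - 2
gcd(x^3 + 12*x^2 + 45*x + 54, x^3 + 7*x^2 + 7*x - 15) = x + 3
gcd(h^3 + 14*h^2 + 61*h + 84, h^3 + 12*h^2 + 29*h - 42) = h + 7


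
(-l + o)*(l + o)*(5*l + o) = -5*l^3 - l^2*o + 5*l*o^2 + o^3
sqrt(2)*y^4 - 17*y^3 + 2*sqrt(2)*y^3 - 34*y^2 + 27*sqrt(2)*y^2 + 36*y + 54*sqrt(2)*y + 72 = (y + 2)*(y - 6*sqrt(2))*(y - 3*sqrt(2))*(sqrt(2)*y + 1)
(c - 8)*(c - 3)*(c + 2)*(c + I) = c^4 - 9*c^3 + I*c^3 + 2*c^2 - 9*I*c^2 + 48*c + 2*I*c + 48*I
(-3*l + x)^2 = 9*l^2 - 6*l*x + x^2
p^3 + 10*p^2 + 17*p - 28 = (p - 1)*(p + 4)*(p + 7)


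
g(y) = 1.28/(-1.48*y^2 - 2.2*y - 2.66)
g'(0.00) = 0.40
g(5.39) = -0.02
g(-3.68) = -0.09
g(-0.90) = -0.68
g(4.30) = -0.03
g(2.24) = -0.09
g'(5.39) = 0.01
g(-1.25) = -0.58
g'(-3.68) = -0.05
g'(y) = 1.28*(2.96*y + 2.2)/(-1.48*y^2 - 2.2*y - 2.66)^2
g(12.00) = -0.01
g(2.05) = -0.10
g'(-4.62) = -0.03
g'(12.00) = 0.00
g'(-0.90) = -0.17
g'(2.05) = 0.06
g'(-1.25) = -0.39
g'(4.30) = 0.01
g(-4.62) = -0.05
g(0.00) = -0.48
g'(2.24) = 0.05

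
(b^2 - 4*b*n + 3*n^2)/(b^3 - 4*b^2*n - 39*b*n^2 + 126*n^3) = (b - n)/(b^2 - b*n - 42*n^2)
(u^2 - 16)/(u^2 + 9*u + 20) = (u - 4)/(u + 5)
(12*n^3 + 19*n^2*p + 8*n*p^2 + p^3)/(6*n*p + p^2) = (12*n^3 + 19*n^2*p + 8*n*p^2 + p^3)/(p*(6*n + p))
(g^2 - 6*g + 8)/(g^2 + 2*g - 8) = (g - 4)/(g + 4)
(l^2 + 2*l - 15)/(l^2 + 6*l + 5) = (l - 3)/(l + 1)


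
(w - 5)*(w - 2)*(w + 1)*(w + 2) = w^4 - 4*w^3 - 9*w^2 + 16*w + 20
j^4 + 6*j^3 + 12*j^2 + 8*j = j*(j + 2)^3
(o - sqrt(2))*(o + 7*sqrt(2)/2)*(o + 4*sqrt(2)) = o^3 + 13*sqrt(2)*o^2/2 + 13*o - 28*sqrt(2)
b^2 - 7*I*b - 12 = (b - 4*I)*(b - 3*I)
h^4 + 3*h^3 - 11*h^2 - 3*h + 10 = (h - 2)*(h - 1)*(h + 1)*(h + 5)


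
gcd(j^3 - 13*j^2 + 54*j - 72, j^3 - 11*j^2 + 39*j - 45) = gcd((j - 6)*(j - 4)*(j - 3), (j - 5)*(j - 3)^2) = j - 3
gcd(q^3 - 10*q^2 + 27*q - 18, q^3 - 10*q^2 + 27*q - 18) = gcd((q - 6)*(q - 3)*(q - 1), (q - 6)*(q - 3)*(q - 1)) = q^3 - 10*q^2 + 27*q - 18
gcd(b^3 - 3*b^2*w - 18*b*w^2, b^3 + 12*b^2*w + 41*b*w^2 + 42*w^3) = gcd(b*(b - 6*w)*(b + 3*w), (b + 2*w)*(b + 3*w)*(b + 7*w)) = b + 3*w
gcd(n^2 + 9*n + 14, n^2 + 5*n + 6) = n + 2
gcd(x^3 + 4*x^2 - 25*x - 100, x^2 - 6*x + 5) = x - 5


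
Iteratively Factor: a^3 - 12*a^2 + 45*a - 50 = (a - 5)*(a^2 - 7*a + 10) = (a - 5)*(a - 2)*(a - 5)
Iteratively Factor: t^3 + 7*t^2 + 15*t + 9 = (t + 1)*(t^2 + 6*t + 9) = (t + 1)*(t + 3)*(t + 3)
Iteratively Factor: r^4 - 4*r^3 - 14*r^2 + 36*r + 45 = (r + 1)*(r^3 - 5*r^2 - 9*r + 45) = (r - 3)*(r + 1)*(r^2 - 2*r - 15) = (r - 5)*(r - 3)*(r + 1)*(r + 3)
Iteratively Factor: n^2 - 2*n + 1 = (n - 1)*(n - 1)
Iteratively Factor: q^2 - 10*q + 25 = (q - 5)*(q - 5)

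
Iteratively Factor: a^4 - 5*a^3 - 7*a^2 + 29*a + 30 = (a + 2)*(a^3 - 7*a^2 + 7*a + 15) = (a - 3)*(a + 2)*(a^2 - 4*a - 5) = (a - 5)*(a - 3)*(a + 2)*(a + 1)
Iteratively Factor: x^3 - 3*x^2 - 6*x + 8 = (x - 1)*(x^2 - 2*x - 8) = (x - 4)*(x - 1)*(x + 2)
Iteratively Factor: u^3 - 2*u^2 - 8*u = (u + 2)*(u^2 - 4*u) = u*(u + 2)*(u - 4)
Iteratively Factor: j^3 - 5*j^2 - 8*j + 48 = (j - 4)*(j^2 - j - 12) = (j - 4)^2*(j + 3)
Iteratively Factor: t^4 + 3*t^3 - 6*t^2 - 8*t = (t + 1)*(t^3 + 2*t^2 - 8*t) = (t + 1)*(t + 4)*(t^2 - 2*t) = (t - 2)*(t + 1)*(t + 4)*(t)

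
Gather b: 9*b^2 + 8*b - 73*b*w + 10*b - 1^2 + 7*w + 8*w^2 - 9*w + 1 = 9*b^2 + b*(18 - 73*w) + 8*w^2 - 2*w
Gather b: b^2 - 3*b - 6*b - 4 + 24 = b^2 - 9*b + 20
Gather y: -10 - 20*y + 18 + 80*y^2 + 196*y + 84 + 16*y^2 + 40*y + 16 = 96*y^2 + 216*y + 108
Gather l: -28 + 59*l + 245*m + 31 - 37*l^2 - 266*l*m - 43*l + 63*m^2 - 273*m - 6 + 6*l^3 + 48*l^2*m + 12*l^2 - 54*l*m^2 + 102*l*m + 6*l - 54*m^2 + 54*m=6*l^3 + l^2*(48*m - 25) + l*(-54*m^2 - 164*m + 22) + 9*m^2 + 26*m - 3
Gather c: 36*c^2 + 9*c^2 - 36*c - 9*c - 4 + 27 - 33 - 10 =45*c^2 - 45*c - 20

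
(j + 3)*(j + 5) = j^2 + 8*j + 15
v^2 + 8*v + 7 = (v + 1)*(v + 7)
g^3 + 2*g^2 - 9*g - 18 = (g - 3)*(g + 2)*(g + 3)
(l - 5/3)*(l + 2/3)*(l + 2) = l^3 + l^2 - 28*l/9 - 20/9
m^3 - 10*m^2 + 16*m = m*(m - 8)*(m - 2)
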